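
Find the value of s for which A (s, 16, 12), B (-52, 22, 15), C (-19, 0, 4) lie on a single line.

-43

Direction BC = (33, -22, -11). From the y-coordinate of A, the parameter along the line is τ = (16 − 22)/(-22) = 3/11.
Then s = (-52) + 3/11·(33) = -43.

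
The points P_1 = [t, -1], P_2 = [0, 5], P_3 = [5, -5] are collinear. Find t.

Collinearity: (P_1 − P_2) must be parallel to (P_3 − P_2) = (5, -10).
Cross-multiplying the components: (t − 0)·(-10) = (-6)·(5).
Solving gives t = 3.

3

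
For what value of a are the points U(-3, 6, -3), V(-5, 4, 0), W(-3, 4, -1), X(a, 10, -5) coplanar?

Normal to plane UVW: n = (2, 4, 4); plane equation n·P = 6.
Requiring n·X = 6: (2)a + (20) = 6.
So a = -7.

-7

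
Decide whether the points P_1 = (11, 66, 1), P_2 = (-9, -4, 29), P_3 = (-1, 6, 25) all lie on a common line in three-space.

No

P_1P_2 = (-20, -70, 28), P_1P_3 = (-12, -60, 24).
P_1P_2 × P_1P_3 = (0, 144, 360).
The cross product is nonzero, so the points do not lie on one line.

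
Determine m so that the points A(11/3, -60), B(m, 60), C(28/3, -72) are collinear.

Collinearity: (B − A) must be parallel to (C − A) = (17/3, -12).
Cross-multiplying the components: (m − 11/3)·(-12) = (120)·(17/3).
Solving gives m = -53.

-53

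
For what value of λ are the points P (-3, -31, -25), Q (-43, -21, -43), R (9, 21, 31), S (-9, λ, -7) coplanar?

The points are coplanar iff PQ · (PR × PS) = 0.
Expanding, this is linear in λ: (2024)λ + (14168) = 0.
So λ = -7.

-7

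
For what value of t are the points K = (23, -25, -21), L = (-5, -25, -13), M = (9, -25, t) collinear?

-17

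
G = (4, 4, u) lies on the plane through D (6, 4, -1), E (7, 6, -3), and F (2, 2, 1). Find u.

Coplanarity requires DE · (DF × DG) = 0.
DE = (1, 2, -2), DF = (-4, -2, 2); the triple product is linear in u with coefficient 6 and constant term 6.
Setting it to zero: u = -1.

-1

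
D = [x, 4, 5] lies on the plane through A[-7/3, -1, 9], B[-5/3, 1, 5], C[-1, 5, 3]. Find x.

The plane through A, B, C has equation 12x − (4/3)y + (4/3)z = -44/3.
Substituting D: (12)x + (4/3) = -44/3, so x = -4/3.

-4/3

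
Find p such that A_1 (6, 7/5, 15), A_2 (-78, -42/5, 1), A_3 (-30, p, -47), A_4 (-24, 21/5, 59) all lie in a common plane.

-10

Normal to plane A_1A_2A_4: n = (-392, 4116, -2646/5); plane equation n·P = -22638/5.
Requiring n·A_3 = -22638/5: (4116)p + (183162/5) = -22638/5.
So p = -10.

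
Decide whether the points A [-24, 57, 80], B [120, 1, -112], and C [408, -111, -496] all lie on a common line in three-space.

AB = (144, -56, -192), AC = (432, -168, -576).
Each component of AC is 3 times the corresponding component of AB, so AC = 3·AB and the points are collinear.

Yes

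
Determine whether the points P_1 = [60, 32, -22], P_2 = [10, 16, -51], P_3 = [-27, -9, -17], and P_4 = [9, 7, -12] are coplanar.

With P_1 as base: P_1P_2 = (-50, -16, -29), P_1P_3 = (-87, -41, 5), P_1P_4 = (-51, -25, 10).
P_1P_3 × P_1P_4 = (-285, 615, 84).
P_1P_2 · (P_1P_3 × P_1P_4) = 1974.
Since 1974 ≠ 0, the four points are not coplanar.

No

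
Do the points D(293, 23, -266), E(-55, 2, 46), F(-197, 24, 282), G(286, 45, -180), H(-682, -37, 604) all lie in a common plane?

Yes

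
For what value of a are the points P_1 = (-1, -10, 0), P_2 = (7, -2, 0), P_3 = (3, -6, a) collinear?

Direction P_1P_2 = (8, 8, 0). From the x-coordinate of P_3, the parameter along the line is τ = (3 − (-1))/8 = 1/2.
Then a = 0 + 1/2·(0) = 0.

0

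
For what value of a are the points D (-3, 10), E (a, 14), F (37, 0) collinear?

Collinearity: (E − D) must be parallel to (F − D) = (40, -10).
Cross-multiplying the components: (a − (-3))·(-10) = (4)·(40).
Solving gives a = -19.

-19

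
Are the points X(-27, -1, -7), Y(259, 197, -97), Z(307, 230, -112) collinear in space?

No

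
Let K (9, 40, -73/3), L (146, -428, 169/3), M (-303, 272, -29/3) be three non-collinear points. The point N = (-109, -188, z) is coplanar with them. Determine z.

A normal to the plane is n = KL × KM = (-76736/3, -81532/3, -114232).
N lies in the plane iff n · KN = 0.
This gives (-114232)z + (19305208/3) = 0, so z = 169/3.

169/3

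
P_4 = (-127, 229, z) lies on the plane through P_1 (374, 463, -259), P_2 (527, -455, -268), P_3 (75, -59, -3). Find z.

104

A normal to the plane is n = P_1P_2 × P_1P_3 = (-239706, -36477, -354348).
P_4 lies in the plane iff n · P_1P_4 = 0.
This gives (-354348)z + (36852192) = 0, so z = 104.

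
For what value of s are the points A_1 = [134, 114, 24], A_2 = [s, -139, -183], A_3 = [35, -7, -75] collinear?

-73

Collinearity requires A_1A_2 × A_1A_3 = 0; each component is linear in s.
The y-component gives (99)s + (7227) = 0, so s = -73.
The remaining components then also vanish.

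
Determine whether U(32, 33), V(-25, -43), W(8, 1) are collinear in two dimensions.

Yes

UV = (-57, -76), UW = (-24, -32).
det[UV; UW] = (-57)(-32) − (-76)(-24) = 0.
The determinant is zero, so the points are collinear.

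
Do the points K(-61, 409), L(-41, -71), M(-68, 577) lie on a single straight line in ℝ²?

Yes

KL = (20, -480), KM = (-7, 168).
Checking proportionality: KM = -7/20·KL, so the vectors are parallel and the points are collinear.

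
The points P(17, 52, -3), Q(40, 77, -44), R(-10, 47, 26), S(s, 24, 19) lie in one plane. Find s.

Normal to plane PQR: n = (520, 440, 560); plane equation n·X = 30040.
Requiring n·S = 30040: (520)s + (21200) = 30040.
So s = 17.

17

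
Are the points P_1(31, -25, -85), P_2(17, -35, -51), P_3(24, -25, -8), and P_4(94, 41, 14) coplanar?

The four points are coplanar iff the 3×3 determinant with rows P_1P_2, P_1P_3, P_1P_4 is zero.
Rows: (-14, -10, 34), (-7, 0, 77), (63, 66, 99).
Expanding along the first row: (-14)(-5082) − (-10)(-5544) + (34)(-462) = 0.
Zero determinant ⇒ coplanar.

Yes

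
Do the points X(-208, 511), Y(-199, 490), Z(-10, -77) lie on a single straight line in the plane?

No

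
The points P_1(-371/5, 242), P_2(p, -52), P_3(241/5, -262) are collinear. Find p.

-14/5

The three points are collinear iff det[P_1P_2; P_1P_3] = 0.
This determinant is linear in p: (-504)p + (-7056/5) = 0, so p = -14/5.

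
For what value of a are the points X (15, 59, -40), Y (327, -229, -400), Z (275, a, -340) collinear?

-181

Collinearity requires XY × XZ = 0; each component is linear in a.
The x-component gives (360)a + (65160) = 0, so a = -181.
The remaining components then also vanish.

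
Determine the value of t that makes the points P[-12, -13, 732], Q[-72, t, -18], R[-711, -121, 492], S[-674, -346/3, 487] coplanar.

Normal to plane PRS: n = (1900, -12375, 35); plane equation n·X = 163695.
Requiring n·Q = 163695: (-12375)t + (-137430) = 163695.
So t = -73/3.

-73/3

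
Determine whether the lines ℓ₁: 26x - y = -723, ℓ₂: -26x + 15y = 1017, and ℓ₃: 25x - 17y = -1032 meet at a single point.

The three lines meet at one point iff the augmented coefficient matrix [aᵢ bᵢ cᵢ] has rank < 3, i.e. its determinant vanishes.
Here the determinant is 0.
It vanishes, so the lines are concurrent at (-27, 21).

Yes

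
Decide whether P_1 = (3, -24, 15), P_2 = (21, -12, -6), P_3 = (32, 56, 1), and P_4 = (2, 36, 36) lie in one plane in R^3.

Yes

The four points are coplanar iff the 3×3 determinant with rows P_1P_2, P_1P_3, P_1P_4 is zero.
Rows: (18, 12, -21), (29, 80, -14), (-1, 60, 21).
Expanding along the first row: (18)(2520) − (12)(595) + (-21)(1820) = 0.
Zero determinant ⇒ coplanar.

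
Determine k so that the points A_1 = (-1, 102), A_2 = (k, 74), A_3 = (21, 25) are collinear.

7

Collinearity: (A_2 − A_1) must be parallel to (A_3 − A_1) = (22, -77).
Cross-multiplying the components: (k − (-1))·(-77) = (-28)·(22).
Solving gives k = 7.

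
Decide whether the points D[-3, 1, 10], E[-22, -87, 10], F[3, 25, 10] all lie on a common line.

No

DE = (-19, -88, 0), DF = (6, 24, 0).
DE × DF = (0, 0, 72).
The cross product is nonzero, so the points do not lie on one line.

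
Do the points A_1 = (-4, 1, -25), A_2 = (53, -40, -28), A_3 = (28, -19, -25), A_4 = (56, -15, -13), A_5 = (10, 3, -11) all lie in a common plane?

No

The plane through A_1, A_2, A_3 has normal n = A_1A_2 × A_1A_3 = (-60, -96, 172) and equation n·P = -4156.
Checking the remaining points: n·A_4 = -4156, n·A_5 = -2780.
Since n·A_5 = -2780 ≠ -4156, A_5 is off the plane and the points are not all coplanar.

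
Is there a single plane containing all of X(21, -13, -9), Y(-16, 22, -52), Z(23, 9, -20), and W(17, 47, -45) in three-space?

Yes

The four points are coplanar iff the 3×3 determinant with rows XY, XZ, XW is zero.
Rows: (-37, 35, -43), (2, 22, -11), (-4, 60, -36).
Expanding along the first row: (-37)(-132) − (35)(-116) + (-43)(208) = 0.
Zero determinant ⇒ coplanar.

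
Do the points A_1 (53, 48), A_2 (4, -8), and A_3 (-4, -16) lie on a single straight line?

A_1A_2 = (-49, -56), A_1A_3 = (-57, -64).
det[A_1A_2; A_1A_3] = (-49)(-64) − (-56)(-57) = -56.
The determinant is nonzero, so they are not collinear.

No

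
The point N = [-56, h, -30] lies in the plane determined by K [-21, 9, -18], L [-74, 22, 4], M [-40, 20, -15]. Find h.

The plane through K, L, M has equation −203x − 259y − 336z = 7980.
Substituting N: (-259)h + (21448) = 7980, so h = 52.

52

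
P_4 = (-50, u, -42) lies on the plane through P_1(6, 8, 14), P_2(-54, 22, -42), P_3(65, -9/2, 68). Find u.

51/2

Coplanarity requires P_1P_2 · (P_1P_3 × P_1P_4) = 0.
P_1P_2 = (-60, 14, -56), P_1P_3 = (59, -25/2, 54); the triple product is linear in u with coefficient -64 and constant term 1632.
Setting it to zero: u = 51/2.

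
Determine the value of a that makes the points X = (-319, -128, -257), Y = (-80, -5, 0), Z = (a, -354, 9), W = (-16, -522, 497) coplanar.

Coplanarity ⇔ det[XY; XZ; XW] = 0.
Expanding, this is linear in a: (-194000)a + (-50052000) = 0.
So a = -258.

-258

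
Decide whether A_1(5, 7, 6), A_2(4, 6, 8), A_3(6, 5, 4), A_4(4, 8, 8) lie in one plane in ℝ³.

Yes

The four points are coplanar iff the 3×3 determinant with rows A_1A_2, A_1A_3, A_1A_4 is zero.
Rows: (-1, -1, 2), (1, -2, -2), (-1, 1, 2).
Expanding along the first row: (-1)(-2) − (-1)(0) + (2)(-1) = 0.
Zero determinant ⇒ coplanar.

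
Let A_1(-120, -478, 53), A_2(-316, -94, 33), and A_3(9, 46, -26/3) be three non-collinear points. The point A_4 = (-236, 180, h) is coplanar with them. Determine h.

A normal to the plane is n = A_1A_2 × A_1A_3 = (-13200, -44000/3, -152240).
A_4 lies in the plane iff n · A_1A_4 = 0.
This gives (-152240)h + (-152240/3) = 0, so h = -1/3.

-1/3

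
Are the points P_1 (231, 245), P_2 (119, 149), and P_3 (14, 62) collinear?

No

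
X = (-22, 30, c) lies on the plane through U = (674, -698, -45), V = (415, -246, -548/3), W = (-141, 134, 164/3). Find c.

73/3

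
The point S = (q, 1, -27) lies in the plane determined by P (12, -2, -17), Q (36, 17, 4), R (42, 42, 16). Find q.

-6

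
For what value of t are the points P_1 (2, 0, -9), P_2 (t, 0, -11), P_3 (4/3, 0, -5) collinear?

Collinearity requires P_1P_2 × P_1P_3 = 0; each component is linear in t.
The y-component gives (-4)t + (28/3) = 0, so t = 7/3.
The remaining components then also vanish.

7/3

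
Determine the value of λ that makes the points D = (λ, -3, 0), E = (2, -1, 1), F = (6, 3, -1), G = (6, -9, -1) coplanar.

4

Coplanarity ⇔ det[DE; DF; DG] = 0.
Expanding, this is linear in λ: (24)λ + (-96) = 0.
So λ = 4.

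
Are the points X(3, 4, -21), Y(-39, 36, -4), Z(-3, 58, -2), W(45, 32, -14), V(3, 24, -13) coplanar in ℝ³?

The plane through X, Y, Z has normal n = XY × XZ = (-310, 696, -2076) and equation n·P = 45450.
Checking the remaining points: n·W = 37386, n·V = 42762.
Since n·W = 37386 ≠ 45450, W is off the plane and the points are not all coplanar.

No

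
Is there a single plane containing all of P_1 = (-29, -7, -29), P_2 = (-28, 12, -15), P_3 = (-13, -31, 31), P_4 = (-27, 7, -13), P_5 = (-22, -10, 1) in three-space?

The plane through P_1, P_2, P_3 has normal n = P_1P_2 × P_1P_3 = (1476, 164, -328) and equation n·P = -34440.
Checking the remaining points: n·P_4 = -34440, n·P_5 = -34440.
All equal -34440, so all 5 points lie in one plane.

Yes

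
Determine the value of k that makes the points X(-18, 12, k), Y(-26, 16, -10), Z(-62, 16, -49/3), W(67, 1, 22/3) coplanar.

-25/3

Coplanarity ⇔ det[XY; XZ; XW] = 0.
Expanding, this is linear in k: (-540)k + (-4500) = 0.
So k = -25/3.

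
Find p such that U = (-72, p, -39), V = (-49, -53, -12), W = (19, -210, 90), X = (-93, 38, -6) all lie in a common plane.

Coplanarity ⇔ det[UV; UW; UX] = 0.
Expanding, this is linear in p: (4896)p + (4896) = 0.
So p = -1.

-1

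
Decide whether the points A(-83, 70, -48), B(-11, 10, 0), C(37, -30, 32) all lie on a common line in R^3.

Yes

AB = (72, -60, 48), AC = (120, -100, 80).
AB × AC = (0, 0, 0).
The cross product vanishes, so the three points are collinear.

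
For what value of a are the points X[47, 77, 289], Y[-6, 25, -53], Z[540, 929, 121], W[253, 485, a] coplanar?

Normal to plane XYZ: n = (300120, -177510, -19520); plane equation n·P = -5203910.
Requiring n·W = -5203910: (-19520)a + (-10161990) = -5203910.
So a = -254.

-254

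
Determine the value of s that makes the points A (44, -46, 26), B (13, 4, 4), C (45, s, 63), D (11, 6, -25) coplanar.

-46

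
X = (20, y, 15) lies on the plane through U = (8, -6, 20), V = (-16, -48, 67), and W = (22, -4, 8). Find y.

Coplanarity requires UV · (UW × UX) = 0.
UV = (-24, -42, 47), UW = (14, 2, -12); the triple product is linear in y with coefficient 370 and constant term 4440.
Setting it to zero: y = -12.

-12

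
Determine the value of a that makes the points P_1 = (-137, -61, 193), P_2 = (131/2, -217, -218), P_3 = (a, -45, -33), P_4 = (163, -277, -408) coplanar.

7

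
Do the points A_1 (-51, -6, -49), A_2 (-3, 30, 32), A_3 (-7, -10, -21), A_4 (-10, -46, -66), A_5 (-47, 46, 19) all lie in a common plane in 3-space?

No

The plane through A_1, A_2, A_3 has normal n = A_1A_2 × A_1A_3 = (1332, 2220, -1776) and equation n·P = 5772.
Checking the remaining points: n·A_4 = 1776, n·A_5 = 5772.
Since n·A_4 = 1776 ≠ 5772, A_4 is off the plane and the points are not all coplanar.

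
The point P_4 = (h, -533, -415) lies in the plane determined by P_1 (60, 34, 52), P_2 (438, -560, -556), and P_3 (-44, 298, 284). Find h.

The plane through P_1, P_2, P_3 has equation 22704x − 24464y + 38016z = 2507296.
Substituting P_4: (22704)h + (-2737328) = 2507296, so h = 231.

231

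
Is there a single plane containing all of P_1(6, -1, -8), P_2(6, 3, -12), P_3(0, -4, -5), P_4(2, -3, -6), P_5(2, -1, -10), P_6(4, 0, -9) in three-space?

No

The plane through P_1, P_2, P_3 has normal n = P_1P_2 × P_1P_3 = (0, 24, 24) and equation n·P = -216.
Checking the remaining points: n·P_4 = -216, n·P_5 = -264, n·P_6 = -216.
Since n·P_5 = -264 ≠ -216, P_5 is off the plane and the points are not all coplanar.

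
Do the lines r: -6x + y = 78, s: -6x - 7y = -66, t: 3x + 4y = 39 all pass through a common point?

The three lines meet at one point iff the augmented coefficient matrix [aᵢ bᵢ cᵢ] has rank < 3, i.e. its determinant vanishes.
Here the determinant is -144.
Nonzero, so no common point exists.

No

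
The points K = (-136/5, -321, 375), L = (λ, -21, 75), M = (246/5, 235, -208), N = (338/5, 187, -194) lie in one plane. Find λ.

4

Normal to plane KMN: n = (-20200, -58984/5, -69488/5); plane equation n·P = -4376936/5.
Requiring n·L = -4376936/5: (-20200)λ + (-3972936/5) = -4376936/5.
So λ = 4.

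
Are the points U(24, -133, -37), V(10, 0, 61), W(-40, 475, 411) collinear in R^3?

Yes

UV = (-14, 133, 98), UW = (-64, 608, 448).
Each component of UW is 32/7 times the corresponding component of UV, so UW = 32/7·UV and the points are collinear.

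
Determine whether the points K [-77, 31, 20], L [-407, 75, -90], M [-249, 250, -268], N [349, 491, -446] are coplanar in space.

Yes

A normal to the plane through K, L, M is n = KL × KM = (11418, -76120, -64702).
The plane has equation n·P = -4532946. For N: n·N = -4532946.
Equal, so N lies in the plane and all four are coplanar.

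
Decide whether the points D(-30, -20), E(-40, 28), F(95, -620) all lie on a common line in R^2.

DE = (-10, 48), DF = (125, -600).
det[DE; DF] = (-10)(-600) − (48)(125) = 0.
The determinant is zero, so the points are collinear.

Yes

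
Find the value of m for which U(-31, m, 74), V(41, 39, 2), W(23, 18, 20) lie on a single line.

Collinearity requires UV × UW = 0; each component is linear in m.
The x-component gives (-18)m + (-810) = 0, so m = -45.
The remaining components then also vanish.

-45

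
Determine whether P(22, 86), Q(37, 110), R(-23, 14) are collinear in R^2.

PQ = (15, 24), PR = (-45, -72).
Checking proportionality: PR = -3·PQ, so the vectors are parallel and the points are collinear.

Yes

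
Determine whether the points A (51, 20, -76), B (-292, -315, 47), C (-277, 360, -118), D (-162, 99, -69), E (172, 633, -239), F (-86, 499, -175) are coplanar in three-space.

Yes

The plane through A, B, C has normal n = AB × AC = (-27750, -54750, -226500) and equation n·P = 14703750.
Checking the remaining points: n·D = 14703750, n·E = 14703750, n·F = 14703750.
All equal 14703750, so all 6 points lie in one plane.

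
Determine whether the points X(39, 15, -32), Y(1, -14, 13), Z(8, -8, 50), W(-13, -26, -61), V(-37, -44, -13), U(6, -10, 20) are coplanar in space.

No

The plane through X, Y, Z has normal n = XY × XZ = (-1343, 1721, -25) and equation n·P = -25762.
Checking the remaining points: n·W = -25762, n·V = -25708, n·U = -25768.
Since n·V = -25708 ≠ -25762, V is off the plane and the points are not all coplanar.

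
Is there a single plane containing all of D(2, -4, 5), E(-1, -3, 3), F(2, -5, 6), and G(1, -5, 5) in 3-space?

The four points are coplanar iff the 3×3 determinant with rows DE, DF, DG is zero.
Rows: (-3, 1, -2), (0, -1, 1), (-1, -1, 0).
Expanding along the first row: (-3)(1) − (1)(1) + (-2)(-1) = -2.
Nonzero ⇒ not coplanar.

No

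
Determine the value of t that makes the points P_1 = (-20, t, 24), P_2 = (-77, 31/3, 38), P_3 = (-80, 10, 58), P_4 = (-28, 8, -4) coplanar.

20/3

Coplanarity ⇔ det[P_1P_2; P_1P_3; P_1P_4] = 0.
Expanding, this is linear in t: (-854)t + (17080/3) = 0.
So t = 20/3.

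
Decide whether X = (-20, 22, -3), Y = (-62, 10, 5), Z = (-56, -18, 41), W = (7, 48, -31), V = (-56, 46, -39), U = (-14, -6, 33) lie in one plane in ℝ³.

The plane through X, Y, Z has normal n = XY × XZ = (-208, 1560, 1248) and equation n·P = 34736.
Checking the remaining points: n·W = 34736, n·V = 34736, n·U = 34736.
All equal 34736, so all 6 points lie in one plane.

Yes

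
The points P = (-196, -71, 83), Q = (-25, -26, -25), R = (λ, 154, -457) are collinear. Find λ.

659

Collinearity requires PQ × PR = 0; each component is linear in λ.
The y-component gives (-108)λ + (71172) = 0, so λ = 659.
The remaining components then also vanish.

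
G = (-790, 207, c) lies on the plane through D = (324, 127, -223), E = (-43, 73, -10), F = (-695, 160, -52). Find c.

-137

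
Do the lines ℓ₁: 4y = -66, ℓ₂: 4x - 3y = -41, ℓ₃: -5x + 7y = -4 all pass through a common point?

No

Intersecting ℓ₁ and ℓ₂: solving the 2×2 system gives (x, y) = (-181/8, -33/2).
Substitute into ℓ₃: (-5)(-181/8) + (7)(-33/2) = -19/8.
But ℓ₃ requires -4 ≠ -19/8, so the three lines have no common point.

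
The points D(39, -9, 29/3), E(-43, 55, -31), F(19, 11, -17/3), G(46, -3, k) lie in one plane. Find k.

Coplanarity ⇔ det[DE; DF; DG] = 0.
Expanding, this is linear in k: (-360)k + (-360) = 0.
So k = -1.

-1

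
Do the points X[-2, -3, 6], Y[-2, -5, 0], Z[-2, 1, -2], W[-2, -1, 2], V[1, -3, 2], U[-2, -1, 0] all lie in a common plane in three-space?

The plane through X, Y, Z has normal n = XY × XZ = (40, 0, 0) and equation n·P = -80.
Checking the remaining points: n·W = -80, n·V = 40, n·U = -80.
Since n·V = 40 ≠ -80, V is off the plane and the points are not all coplanar.

No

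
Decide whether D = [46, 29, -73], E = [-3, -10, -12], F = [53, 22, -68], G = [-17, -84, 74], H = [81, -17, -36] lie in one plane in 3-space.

Yes

The plane through D, E, F has normal n = DE × DF = (232, 672, 616) and equation n·P = -14808.
Checking the remaining points: n·G = -14808, n·H = -14808.
All equal -14808, so all 5 points lie in one plane.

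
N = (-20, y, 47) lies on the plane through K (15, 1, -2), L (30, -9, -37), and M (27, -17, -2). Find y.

36

The plane through K, L, M has equation −630x − 420y − 150z = -9570.
Substituting N: (-420)y + (5550) = -9570, so y = 36.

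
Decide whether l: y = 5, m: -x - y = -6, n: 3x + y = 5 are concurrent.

Intersecting l and m: solving the 2×2 system gives (x, y) = (1, 5).
Substitute into n: (3)(1) + (1)(5) = 8.
But n requires 5 ≠ 8, so the three lines have no common point.

No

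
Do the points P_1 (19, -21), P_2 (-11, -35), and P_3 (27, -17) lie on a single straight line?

No

P_1P_2 = (-30, -14), P_1P_3 = (8, 4).
If collinear, P_1P_3 would be a scalar multiple of P_1P_2. But (-30)·(4) ≠ (-14)·(8) (difference -8), so they are not parallel; the points are not collinear.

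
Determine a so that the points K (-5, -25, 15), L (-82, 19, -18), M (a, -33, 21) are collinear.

9

Collinearity requires KL × KM = 0; each component is linear in a.
The y-component gives (-33)a + (297) = 0, so a = 9.
The remaining components then also vanish.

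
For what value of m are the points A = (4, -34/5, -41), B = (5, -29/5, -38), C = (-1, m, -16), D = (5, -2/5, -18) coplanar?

-1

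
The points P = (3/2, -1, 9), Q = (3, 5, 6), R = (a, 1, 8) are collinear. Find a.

2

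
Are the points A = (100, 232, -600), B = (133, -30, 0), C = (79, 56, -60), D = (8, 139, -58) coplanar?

With A as base: AB = (33, -262, 600), AC = (-21, -176, 540), AD = (-92, -93, 542).
AC × AD = (-45172, -38298, -14239).
AB · (AC × AD) = 0.
The scalar triple product vanishes, so the four points are coplanar.

Yes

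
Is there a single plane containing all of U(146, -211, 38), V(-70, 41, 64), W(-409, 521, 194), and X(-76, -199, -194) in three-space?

A normal to the plane through U, V, W is n = UV × UW = (20280, 19266, -18252).
The plane has equation n·P = -1797822. For X: n·X = -1834326.
-1834326 ≠ -1797822, so X is off the plane.

No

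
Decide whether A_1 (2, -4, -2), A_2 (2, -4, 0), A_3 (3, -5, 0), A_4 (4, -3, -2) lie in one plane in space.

With A_1 as base: A_1A_2 = (0, 0, 2), A_1A_3 = (1, -1, 2), A_1A_4 = (2, 1, 0).
A_1A_3 × A_1A_4 = (-2, 4, 3).
A_1A_2 · (A_1A_3 × A_1A_4) = 6.
Since 6 ≠ 0, the four points are not coplanar.

No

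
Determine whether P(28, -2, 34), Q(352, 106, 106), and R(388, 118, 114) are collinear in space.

PQ = (324, 108, 72), PR = (360, 120, 80).
Each component of PR is 10/9 times the corresponding component of PQ, so PR = 10/9·PQ and the points are collinear.

Yes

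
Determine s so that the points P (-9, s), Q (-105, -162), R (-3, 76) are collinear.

62

Collinearity: (P − Q) must be parallel to (R − Q) = (102, 238).
Cross-multiplying the components: (s − (-162))·(102) = (96)·(238).
Solving gives s = 62.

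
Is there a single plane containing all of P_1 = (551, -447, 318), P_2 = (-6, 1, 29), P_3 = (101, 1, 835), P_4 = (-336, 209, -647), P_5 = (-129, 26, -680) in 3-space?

No

The plane through P_1, P_2, P_3 has normal n = P_1P_2 × P_1P_3 = (361088, 418019, -47936) and equation n·P = -3138653.
Checking the remaining points: n·P_4 = -2945005, n·P_5 = -3115378.
Since n·P_4 = -2945005 ≠ -3138653, P_4 is off the plane and the points are not all coplanar.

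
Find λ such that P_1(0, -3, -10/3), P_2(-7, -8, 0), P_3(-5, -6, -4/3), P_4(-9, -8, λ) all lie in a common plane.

Coplanarity ⇔ det[P_1P_2; P_1P_3; P_1P_4] = 0.
Expanding, this is linear in λ: (-4)λ + (0) = 0.
So λ = 0.

0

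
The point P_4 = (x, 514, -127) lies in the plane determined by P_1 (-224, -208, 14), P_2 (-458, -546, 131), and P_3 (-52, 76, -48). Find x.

The plane through P_1, P_2, P_3 has equation −12272x + 5616y − 8320z = 1464320.
Substituting P_4: (-12272)x + (3943264) = 1464320, so x = 202.

202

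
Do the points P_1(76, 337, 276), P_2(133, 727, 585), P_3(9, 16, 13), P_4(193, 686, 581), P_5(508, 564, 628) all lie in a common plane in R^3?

The plane through P_1, P_2, P_3 has normal n = P_1P_2 × P_1P_3 = (-3381, -5712, 7833) and equation n·P = -19992.
Checking the remaining points: n·P_4 = -19992, n·P_5 = -19992.
All equal -19992, so all 5 points lie in one plane.

Yes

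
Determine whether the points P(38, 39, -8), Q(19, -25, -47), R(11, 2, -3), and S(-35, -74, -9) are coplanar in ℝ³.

Yes

The four points are coplanar iff the 3×3 determinant with rows PQ, PR, PS is zero.
Rows: (-19, -64, -39), (-27, -37, 5), (-73, -113, -1).
Expanding along the first row: (-19)(602) − (-64)(392) + (-39)(350) = 0.
Zero determinant ⇒ coplanar.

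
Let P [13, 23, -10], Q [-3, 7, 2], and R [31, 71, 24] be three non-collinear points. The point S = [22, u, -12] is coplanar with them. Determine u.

35

A normal to the plane is n = PQ × PR = (-1120, 760, -480).
S lies in the plane iff n · PS = 0.
This gives (760)u + (-26600) = 0, so u = 35.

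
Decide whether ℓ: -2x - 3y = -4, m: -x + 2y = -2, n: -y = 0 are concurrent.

Yes

The three lines meet at one point iff the augmented coefficient matrix [aᵢ bᵢ cᵢ] has rank < 3, i.e. its determinant vanishes.
Here the determinant is 0.
It vanishes, so the lines are concurrent at (2, 0).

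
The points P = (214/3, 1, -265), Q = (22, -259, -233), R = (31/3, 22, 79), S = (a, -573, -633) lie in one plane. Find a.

The points are coplanar iff PQ · (PR × PS) = 0.
Expanding, this is linear in a: (-90112)a + (12075008/3) = 0.
So a = 134/3.

134/3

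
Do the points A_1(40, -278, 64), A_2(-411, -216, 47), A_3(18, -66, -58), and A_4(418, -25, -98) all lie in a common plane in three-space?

A normal to the plane through A_1, A_2, A_3 is n = A_1A_2 × A_1A_3 = (-3960, -54648, -94248).
The plane has equation n·P = 9001872. For A_4: n·A_4 = 8947224.
8947224 ≠ 9001872, so A_4 is off the plane.

No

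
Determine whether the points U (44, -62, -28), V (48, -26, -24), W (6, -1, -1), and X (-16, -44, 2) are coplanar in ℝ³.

The four points are coplanar iff the 3×3 determinant with rows UV, UW, UX is zero.
Rows: (4, 36, 4), (-38, 61, 27), (-60, 18, 30).
Expanding along the first row: (4)(1344) − (36)(480) + (4)(2976) = 0.
Zero determinant ⇒ coplanar.

Yes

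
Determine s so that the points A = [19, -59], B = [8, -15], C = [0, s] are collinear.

Collinearity: (C − A) must be parallel to (B − A) = (-11, 44).
Cross-multiplying the components: (s − (-59))·(-11) = (-19)·(44).
Solving gives s = 17.

17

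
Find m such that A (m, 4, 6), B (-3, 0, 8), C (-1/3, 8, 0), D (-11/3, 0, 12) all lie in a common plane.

-2

Coplanarity ⇔ det[AB; AC; AD] = 0.
Expanding, this is linear in m: (-32)m + (-64) = 0.
So m = -2.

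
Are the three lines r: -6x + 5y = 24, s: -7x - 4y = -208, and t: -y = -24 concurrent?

Yes

Lines aᵢx + bᵢy = cᵢ with pairwise distinct directions are concurrent exactly when det[aᵢ bᵢ cᵢ] = 0.
Here the determinant is 0.
It vanishes, so the lines are concurrent at (16, 24).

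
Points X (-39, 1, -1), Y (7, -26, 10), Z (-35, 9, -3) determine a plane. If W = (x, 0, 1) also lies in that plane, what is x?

The plane through X, Y, Z has equation −34x + 136y + 476z = 986.
Substituting W: (-34)x + (476) = 986, so x = -15.

-15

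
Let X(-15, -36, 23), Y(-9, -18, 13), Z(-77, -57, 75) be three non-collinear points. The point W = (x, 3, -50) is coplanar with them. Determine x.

The plane through X, Y, Z has equation 726x + 308y + 990z = 792.
Substituting W: (726)x + (-48576) = 792, so x = 68.

68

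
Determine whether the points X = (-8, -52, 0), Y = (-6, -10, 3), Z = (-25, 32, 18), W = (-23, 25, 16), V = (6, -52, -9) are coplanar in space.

No

The plane through X, Y, Z has normal n = XY × XZ = (504, -87, 882) and equation n·P = 492.
Checking the remaining points: n·W = 345, n·V = -390.
Since n·W = 345 ≠ 492, W is off the plane and the points are not all coplanar.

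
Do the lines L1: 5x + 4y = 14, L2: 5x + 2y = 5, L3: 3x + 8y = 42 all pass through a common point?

No

Lines aᵢx + bᵢy = cᵢ with pairwise distinct directions are concurrent exactly when det[aᵢ bᵢ cᵢ] = 0.
Here the determinant is -84.
Nonzero, so no common point exists.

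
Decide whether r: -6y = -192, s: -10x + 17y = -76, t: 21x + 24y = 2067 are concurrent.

No

Intersecting r and s: solving the 2×2 system gives (x, y) = (62, 32).
Substitute into t: (21)(62) + (24)(32) = 2070.
But t requires 2067 ≠ 2070, so the three lines have no common point.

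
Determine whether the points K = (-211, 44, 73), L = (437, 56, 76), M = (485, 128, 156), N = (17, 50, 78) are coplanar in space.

A normal to the plane through K, L, M is n = KL × KM = (744, -51696, 46080).
The plane has equation n·P = 932232. For N: n·N = 1022088.
1022088 ≠ 932232, so N is off the plane.

No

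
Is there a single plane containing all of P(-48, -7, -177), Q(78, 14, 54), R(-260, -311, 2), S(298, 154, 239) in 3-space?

Yes

A normal to the plane through P, Q, R is n = PQ × PR = (73983, -71526, -33852).
The plane has equation n·X = 2941302. For S: n·S = 2941302.
Equal, so S lies in the plane and all four are coplanar.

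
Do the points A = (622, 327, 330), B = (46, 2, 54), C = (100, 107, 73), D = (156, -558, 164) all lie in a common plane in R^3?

No

The four points are coplanar iff the 3×3 determinant with rows AB, AC, AD is zero.
Rows: (-576, -325, -276), (-522, -220, -257), (-466, -885, -166).
Expanding along the first row: (-576)(-190925) − (-325)(-33110) + (-276)(359450) = 3850.
Nonzero ⇒ not coplanar.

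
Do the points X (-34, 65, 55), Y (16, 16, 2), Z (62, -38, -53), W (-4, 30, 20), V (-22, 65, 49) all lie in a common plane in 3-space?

The plane through X, Y, Z has normal n = XY × XZ = (-167, 312, -446) and equation n·P = 1428.
Checking the remaining points: n·W = 1108, n·V = 2100.
Since n·W = 1108 ≠ 1428, W is off the plane and the points are not all coplanar.

No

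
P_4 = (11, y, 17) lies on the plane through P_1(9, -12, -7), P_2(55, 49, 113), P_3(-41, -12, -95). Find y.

The plane through P_1, P_2, P_3 has equation −5368x − 1952y + 3050z = -46238.
Substituting P_4: (-1952)y + (-7198) = -46238, so y = 20.

20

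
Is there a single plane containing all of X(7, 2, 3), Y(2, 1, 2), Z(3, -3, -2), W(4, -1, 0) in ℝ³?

Yes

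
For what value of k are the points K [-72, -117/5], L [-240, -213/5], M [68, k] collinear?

-37/5

The three points are collinear iff det[KL; KM] = 0.
This determinant is linear in k: (-168)k + (-6216/5) = 0, so k = -37/5.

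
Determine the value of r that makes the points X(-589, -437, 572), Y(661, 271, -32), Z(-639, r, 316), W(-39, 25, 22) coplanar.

-317

Coplanarity ⇔ det[XY; XZ; XW] = 0.
Expanding, this is linear in r: (-355300)r + (-112630100) = 0.
So r = -317.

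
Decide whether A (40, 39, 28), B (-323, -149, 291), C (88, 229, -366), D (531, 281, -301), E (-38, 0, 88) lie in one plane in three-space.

The plane through A, B, C has normal n = AB × AC = (24102, -130398, -59946) and equation n·P = -5799930.
Checking the remaining points: n·D = -5799930, n·E = -6191124.
Since n·E = -6191124 ≠ -5799930, E is off the plane and the points are not all coplanar.

No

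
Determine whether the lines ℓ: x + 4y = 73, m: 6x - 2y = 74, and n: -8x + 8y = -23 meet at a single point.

No

Intersecting ℓ and m: solving the 2×2 system gives (x, y) = (17, 14).
Substitute into n: (-8)(17) + (8)(14) = -24.
But n requires -23 ≠ -24, so the three lines have no common point.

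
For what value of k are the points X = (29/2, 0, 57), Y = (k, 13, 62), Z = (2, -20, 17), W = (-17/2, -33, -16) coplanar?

Normal to plane XZW: n = (140, 15/2, -95/2); plane equation n·P = -1355/2.
Requiring n·Y = -1355/2: (140)k + (-5695/2) = -1355/2.
So k = 31/2.

31/2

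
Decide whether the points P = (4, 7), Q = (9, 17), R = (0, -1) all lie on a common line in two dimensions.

PQ = (5, 10), PR = (-4, -8).
Checking proportionality: PR = -4/5·PQ, so the vectors are parallel and the points are collinear.

Yes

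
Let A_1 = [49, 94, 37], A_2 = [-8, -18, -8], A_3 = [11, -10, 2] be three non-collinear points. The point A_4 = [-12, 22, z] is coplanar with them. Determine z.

Coplanarity requires A_1A_2 · (A_1A_3 × A_1A_4) = 0.
A_1A_2 = (-57, -112, -45), A_1A_3 = (-38, -104, -35); the triple product is linear in z with coefficient 1672 and constant term 5016.
Setting it to zero: z = -3.

-3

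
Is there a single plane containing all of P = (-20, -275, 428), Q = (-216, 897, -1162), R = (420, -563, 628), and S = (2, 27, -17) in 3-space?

Yes

With P as base: PQ = (-196, 1172, -1590), PR = (440, -288, 200), PS = (22, 302, -445).
PR × PS = (67760, 200200, 139216).
PQ · (PR × PS) = 0.
The scalar triple product vanishes, so the four points are coplanar.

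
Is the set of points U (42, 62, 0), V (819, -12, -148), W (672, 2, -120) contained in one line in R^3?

UV = (777, -74, -148), UW = (630, -60, -120).
UV × UW = (0, 0, 0).
The cross product vanishes, so the three points are collinear.

Yes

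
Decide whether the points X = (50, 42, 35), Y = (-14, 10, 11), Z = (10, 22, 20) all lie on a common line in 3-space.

Yes

XY = (-64, -32, -24), XZ = (-40, -20, -15).
XY × XZ = (0, 0, 0).
The cross product vanishes, so the three points are collinear.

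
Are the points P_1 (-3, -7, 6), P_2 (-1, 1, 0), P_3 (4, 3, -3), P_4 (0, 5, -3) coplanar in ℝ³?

Yes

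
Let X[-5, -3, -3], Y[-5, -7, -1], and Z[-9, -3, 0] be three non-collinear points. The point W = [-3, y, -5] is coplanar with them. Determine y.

Coplanarity requires XY · (XZ × XW) = 0.
XY = (0, -4, 2), XZ = (-4, 0, 3); the triple product is linear in y with coefficient -8 and constant term -16.
Setting it to zero: y = -2.

-2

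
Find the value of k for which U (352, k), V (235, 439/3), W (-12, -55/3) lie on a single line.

Collinearity: (U − V) must be parallel to (W − V) = (-247, -494/3).
Cross-multiplying the components: (k − 439/3)·(-247) = (117)·(-494/3).
Solving gives k = 673/3.

673/3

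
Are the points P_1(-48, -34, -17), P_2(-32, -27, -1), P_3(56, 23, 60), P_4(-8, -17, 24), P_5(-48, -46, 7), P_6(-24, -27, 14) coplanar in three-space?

No

The plane through P_1, P_2, P_3 has normal n = P_1P_2 × P_1P_3 = (-373, 432, 184) and equation n·P = 88.
Checking the remaining points: n·P_4 = 56, n·P_5 = -680, n·P_6 = -136.
Since n·P_4 = 56 ≠ 88, P_4 is off the plane and the points are not all coplanar.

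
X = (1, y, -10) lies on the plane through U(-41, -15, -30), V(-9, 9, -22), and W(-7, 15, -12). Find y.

21

The plane through U, V, W has equation 192x − 304y + 144z = -7632.
Substituting X: (-304)y + (-1248) = -7632, so y = 21.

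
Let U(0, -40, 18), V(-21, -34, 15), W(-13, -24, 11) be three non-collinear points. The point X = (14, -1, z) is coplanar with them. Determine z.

2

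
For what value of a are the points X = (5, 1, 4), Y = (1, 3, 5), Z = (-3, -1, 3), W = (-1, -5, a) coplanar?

Coplanarity ⇔ det[XY; XZ; XW] = 0.
Expanding, this is linear in a: (24)a + (-24) = 0.
So a = 1.

1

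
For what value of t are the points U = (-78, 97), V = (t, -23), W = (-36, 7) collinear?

The three points are collinear iff det[UV; UW] = 0.
This determinant is linear in t: (-90)t + (-1980) = 0, so t = -22.

-22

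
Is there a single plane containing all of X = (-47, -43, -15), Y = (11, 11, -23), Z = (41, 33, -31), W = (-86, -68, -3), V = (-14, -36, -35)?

The plane through X, Y, Z has normal n = XY × XZ = (-256, 224, -344) and equation n·P = 7560.
Checking the remaining points: n·W = 7816, n·V = 7560.
Since n·W = 7816 ≠ 7560, W is off the plane and the points are not all coplanar.

No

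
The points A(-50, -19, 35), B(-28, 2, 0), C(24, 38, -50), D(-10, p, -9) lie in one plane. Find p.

Normal to plane ABC: n = (210, -720, -300); plane equation n·P = -7320.
Requiring n·D = -7320: (-720)p + (600) = -7320.
So p = 11.

11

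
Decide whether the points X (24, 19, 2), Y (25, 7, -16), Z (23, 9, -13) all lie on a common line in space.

XY = (1, -12, -18), XZ = (-1, -10, -15).
Comparing components 3 and 1: (-18)(-1) − (1)(-15) = 33 ≠ 0, so XY and XZ are not parallel and the points are not collinear.

No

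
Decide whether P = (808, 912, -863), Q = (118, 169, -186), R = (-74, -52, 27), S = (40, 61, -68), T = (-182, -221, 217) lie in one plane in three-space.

The plane through P, Q, R has normal n = PQ × PR = (-8642, 16986, 9834) and equation n·X = 21754.
Checking the remaining points: n·S = 21754, n·T = -47084.
Since n·T = -47084 ≠ 21754, T is off the plane and the points are not all coplanar.

No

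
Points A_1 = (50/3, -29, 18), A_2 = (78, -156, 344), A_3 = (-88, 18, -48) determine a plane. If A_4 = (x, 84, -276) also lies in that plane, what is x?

-32

A normal to the plane is n = A_1A_2 × A_1A_3 = (-6940, -90220/3, -10410).
A_4 lies in the plane iff n · A_1A_4 = 0.
This gives (-6940)x + (-222080) = 0, so x = -32.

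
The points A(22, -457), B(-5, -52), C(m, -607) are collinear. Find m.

The three points are collinear iff det[AB; AC] = 0.
This determinant is linear in m: (-405)m + (12960) = 0, so m = 32.

32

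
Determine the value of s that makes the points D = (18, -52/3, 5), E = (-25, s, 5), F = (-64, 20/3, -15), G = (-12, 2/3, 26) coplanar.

-4/3

The points are coplanar iff DE · (DF × DG) = 0.
Expanding, this is linear in s: (2322)s + (3096) = 0.
So s = -4/3.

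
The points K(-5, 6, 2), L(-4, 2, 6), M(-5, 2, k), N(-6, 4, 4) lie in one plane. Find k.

6

Normal to plane KLN: n = (0, -6, -6); plane equation n·P = -48.
Requiring n·M = -48: (-6)k + (-12) = -48.
So k = 6.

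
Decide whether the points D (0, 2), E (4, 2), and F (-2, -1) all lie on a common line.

No

DE = (4, 0), DF = (-2, -3).
If collinear, DF would be a scalar multiple of DE. But (4)·(-3) ≠ (0)·(-2) (difference -12), so they are not parallel; the points are not collinear.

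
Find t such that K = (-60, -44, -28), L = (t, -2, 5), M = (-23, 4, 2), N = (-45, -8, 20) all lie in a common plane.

-31

The points are coplanar iff KL · (KM × KN) = 0.
Expanding, this is linear in t: (1224)t + (37944) = 0.
So t = -31.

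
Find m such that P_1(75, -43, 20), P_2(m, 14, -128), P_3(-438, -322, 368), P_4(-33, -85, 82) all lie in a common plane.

426

Normal to plane P_1P_3P_4: n = (-2682, -5778, -8586); plane equation n·P = -124416.
Requiring n·P_2 = -124416: (-2682)m + (1018116) = -124416.
So m = 426.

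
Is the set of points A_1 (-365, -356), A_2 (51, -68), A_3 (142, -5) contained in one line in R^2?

Yes

A_1A_2 = (416, 288), A_1A_3 = (507, 351).
det[A_1A_2; A_1A_3] = (416)(351) − (288)(507) = 0.
The determinant is zero, so the points are collinear.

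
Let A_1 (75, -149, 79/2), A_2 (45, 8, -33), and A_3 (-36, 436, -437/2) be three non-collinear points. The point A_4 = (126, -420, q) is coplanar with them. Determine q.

305/2

A normal to the plane is n = A_1A_2 × A_1A_3 = (3813/2, 615/2, -123).
A_4 lies in the plane iff n · A_1A_4 = 0.
This gives (-123)q + (37515/2) = 0, so q = 305/2.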